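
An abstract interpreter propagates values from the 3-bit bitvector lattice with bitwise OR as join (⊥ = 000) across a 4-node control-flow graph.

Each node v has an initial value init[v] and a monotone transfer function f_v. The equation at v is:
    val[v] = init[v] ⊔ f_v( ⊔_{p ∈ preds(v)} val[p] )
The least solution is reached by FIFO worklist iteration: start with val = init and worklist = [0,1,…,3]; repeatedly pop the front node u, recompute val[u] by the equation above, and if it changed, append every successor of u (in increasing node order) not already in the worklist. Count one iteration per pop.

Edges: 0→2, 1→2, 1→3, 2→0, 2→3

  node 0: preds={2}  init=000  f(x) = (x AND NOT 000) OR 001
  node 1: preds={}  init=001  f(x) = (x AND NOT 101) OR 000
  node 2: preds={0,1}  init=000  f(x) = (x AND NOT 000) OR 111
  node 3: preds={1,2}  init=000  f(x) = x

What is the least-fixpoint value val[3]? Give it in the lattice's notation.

Trace (6 dequeues):
  [1] u=0 | in 000 | out 001 | prev 000 | push {}
  [2] u=1 | in 000 | out 001 | ==
  [3] u=2 | in 001 | out 111 | prev 000 | push {0}
  [4] u=3 | in 111 | out 111 | prev 000 | push {}
  [5] u=0 | in 111 | out 111 | prev 001 | push {2}
  [6] u=2 | in 111 | out 111 | ==

Converged values:
  [0] 111
  [1] 001
  [2] 111
  [3] 111

111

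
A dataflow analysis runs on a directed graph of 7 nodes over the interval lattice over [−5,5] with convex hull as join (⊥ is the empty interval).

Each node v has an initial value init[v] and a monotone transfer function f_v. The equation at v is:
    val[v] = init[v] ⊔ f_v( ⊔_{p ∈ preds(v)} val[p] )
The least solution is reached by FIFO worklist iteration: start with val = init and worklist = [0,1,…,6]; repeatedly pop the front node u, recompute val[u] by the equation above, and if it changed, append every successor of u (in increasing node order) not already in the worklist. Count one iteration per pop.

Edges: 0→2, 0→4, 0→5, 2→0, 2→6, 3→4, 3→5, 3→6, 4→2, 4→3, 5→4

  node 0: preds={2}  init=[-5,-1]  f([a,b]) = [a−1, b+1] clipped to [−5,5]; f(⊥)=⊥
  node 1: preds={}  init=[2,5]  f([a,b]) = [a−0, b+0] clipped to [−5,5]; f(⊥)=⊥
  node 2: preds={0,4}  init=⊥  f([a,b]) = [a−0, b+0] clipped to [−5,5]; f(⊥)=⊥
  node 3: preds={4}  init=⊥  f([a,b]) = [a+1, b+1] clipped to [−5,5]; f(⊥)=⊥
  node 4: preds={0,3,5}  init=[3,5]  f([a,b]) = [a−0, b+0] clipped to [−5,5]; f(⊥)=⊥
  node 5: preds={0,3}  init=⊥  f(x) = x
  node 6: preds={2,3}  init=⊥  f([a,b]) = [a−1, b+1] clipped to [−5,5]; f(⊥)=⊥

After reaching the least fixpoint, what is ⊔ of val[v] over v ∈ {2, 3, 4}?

[-5,5]

Worklist (13 pops):
  #1 pop 0: in=⊥ → [-5,-1] (no change)
  #2 pop 1: in=⊥ → [2,5] (no change)
  #3 pop 2: in=[-5,5] → [-5,5] (was ⊥); enqueue [0]
  #4 pop 3: in=[3,5] → [4,5] (was ⊥); enqueue []
  #5 pop 4: in=[-5,5] → [-5,5] (was [3,5]); enqueue [2,3]
  #6 pop 5: in=[-5,5] → [-5,5] (was ⊥); enqueue [4]
  #7 pop 6: in=[-5,5] → [-5,5] (was ⊥); enqueue []
  #8 pop 0: in=[-5,5] → [-5,5] (was [-5,-1]); enqueue [5]
  #9 pop 2: in=[-5,5] → [-5,5] (no change)
  #10 pop 3: in=[-5,5] → [-4,5] (was [4,5]); enqueue [6]
  #11 pop 4: in=[-5,5] → [-5,5] (no change)
  #12 pop 5: in=[-5,5] → [-5,5] (no change)
  #13 pop 6: in=[-5,5] → [-5,5] (no change)

Fixpoint:
  val[0] = [-5,5]
  val[1] = [2,5]
  val[2] = [-5,5]
  val[3] = [-4,5]
  val[4] = [-5,5]
  val[5] = [-5,5]
  val[6] = [-5,5]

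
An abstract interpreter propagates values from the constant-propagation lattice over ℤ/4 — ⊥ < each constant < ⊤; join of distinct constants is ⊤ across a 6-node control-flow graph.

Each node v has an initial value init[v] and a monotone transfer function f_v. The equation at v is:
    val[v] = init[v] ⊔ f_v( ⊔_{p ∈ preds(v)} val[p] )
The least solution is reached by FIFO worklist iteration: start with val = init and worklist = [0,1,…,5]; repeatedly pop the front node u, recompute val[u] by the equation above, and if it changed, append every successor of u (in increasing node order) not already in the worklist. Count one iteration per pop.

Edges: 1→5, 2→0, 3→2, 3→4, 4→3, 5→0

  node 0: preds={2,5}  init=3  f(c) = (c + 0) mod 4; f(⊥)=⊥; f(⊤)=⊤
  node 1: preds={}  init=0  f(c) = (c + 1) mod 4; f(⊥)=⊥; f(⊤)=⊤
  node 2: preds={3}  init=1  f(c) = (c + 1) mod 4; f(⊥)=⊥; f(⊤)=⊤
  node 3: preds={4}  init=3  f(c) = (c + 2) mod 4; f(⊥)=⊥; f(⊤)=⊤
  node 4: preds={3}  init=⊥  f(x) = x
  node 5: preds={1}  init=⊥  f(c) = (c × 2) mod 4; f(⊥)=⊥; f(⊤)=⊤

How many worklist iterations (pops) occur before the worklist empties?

11

Trace (11 dequeues):
  [1] u=0 | in 1 | out ⊤ | prev 3 | push {}
  [2] u=1 | in ⊥ | out 0 | ==
  [3] u=2 | in 3 | out ⊤ | prev 1 | push {0}
  [4] u=3 | in ⊥ | out 3 | ==
  [5] u=4 | in 3 | out 3 | prev ⊥ | push {3}
  [6] u=5 | in 0 | out 0 | prev ⊥ | push {}
  [7] u=0 | in ⊤ | out ⊤ | ==
  [8] u=3 | in 3 | out ⊤ | prev 3 | push {2,4}
  [9] u=2 | in ⊤ | out ⊤ | ==
  [10] u=4 | in ⊤ | out ⊤ | prev 3 | push {3}
  [11] u=3 | in ⊤ | out ⊤ | ==

Converged values:
  [0] ⊤
  [1] 0
  [2] ⊤
  [3] ⊤
  [4] ⊤
  [5] 0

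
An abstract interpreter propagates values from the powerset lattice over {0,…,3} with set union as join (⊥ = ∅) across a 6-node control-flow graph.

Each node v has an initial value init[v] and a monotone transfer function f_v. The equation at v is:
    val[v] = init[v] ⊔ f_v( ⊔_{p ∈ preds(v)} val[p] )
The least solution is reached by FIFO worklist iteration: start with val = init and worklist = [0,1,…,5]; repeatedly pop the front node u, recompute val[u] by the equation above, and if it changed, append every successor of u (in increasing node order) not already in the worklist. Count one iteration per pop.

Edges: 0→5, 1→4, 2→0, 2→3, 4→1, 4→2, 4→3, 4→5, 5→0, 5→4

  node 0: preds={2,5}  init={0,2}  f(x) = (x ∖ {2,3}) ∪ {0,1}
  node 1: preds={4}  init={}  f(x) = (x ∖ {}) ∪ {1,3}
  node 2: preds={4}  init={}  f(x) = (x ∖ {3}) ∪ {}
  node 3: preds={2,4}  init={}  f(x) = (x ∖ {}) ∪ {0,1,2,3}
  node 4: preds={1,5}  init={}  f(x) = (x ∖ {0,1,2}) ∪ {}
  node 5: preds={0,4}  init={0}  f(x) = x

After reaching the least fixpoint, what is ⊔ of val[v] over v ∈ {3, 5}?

Trace (11 dequeues):
  [1] u=0 | in {0} | out {0,1,2} | prev {0,2} | push {}
  [2] u=1 | in {} | out {1,3} | prev {} | push {}
  [3] u=2 | in {} | out {} | ==
  [4] u=3 | in {} | out {0,1,2,3} | prev {} | push {}
  [5] u=4 | in {0,1,3} | out {3} | prev {} | push {1,2,3}
  [6] u=5 | in {0,1,2,3} | out {0,1,2,3} | prev {0} | push {0,4}
  [7] u=1 | in {3} | out {1,3} | ==
  [8] u=2 | in {3} | out {} | ==
  [9] u=3 | in {3} | out {0,1,2,3} | ==
  [10] u=0 | in {0,1,2,3} | out {0,1,2} | ==
  [11] u=4 | in {0,1,2,3} | out {3} | ==

Converged values:
  [0] {0,1,2}
  [1] {1,3}
  [2] {}
  [3] {0,1,2,3}
  [4] {3}
  [5] {0,1,2,3}

{0,1,2,3}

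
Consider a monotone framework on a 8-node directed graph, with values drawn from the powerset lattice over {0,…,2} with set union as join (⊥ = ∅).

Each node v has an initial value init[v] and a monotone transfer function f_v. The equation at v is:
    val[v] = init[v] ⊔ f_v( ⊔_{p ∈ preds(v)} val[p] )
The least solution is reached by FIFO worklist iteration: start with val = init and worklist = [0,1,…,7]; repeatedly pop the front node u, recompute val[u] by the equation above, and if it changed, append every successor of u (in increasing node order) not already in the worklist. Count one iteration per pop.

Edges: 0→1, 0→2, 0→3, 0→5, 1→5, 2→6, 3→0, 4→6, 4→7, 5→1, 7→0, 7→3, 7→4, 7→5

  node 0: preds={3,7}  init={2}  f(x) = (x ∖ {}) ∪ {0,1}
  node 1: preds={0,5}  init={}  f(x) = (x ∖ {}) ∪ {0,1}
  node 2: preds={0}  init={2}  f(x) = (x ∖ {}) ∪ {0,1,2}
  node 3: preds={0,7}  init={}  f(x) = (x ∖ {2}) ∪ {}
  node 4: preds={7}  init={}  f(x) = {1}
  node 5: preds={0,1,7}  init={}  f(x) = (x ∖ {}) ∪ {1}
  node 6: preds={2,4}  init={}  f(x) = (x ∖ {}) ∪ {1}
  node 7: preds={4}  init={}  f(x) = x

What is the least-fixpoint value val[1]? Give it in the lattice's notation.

{0,1,2}

Trace (13 dequeues):
  [1] u=0 | in {} | out {0,1,2} | prev {2} | push {}
  [2] u=1 | in {0,1,2} | out {0,1,2} | prev {} | push {}
  [3] u=2 | in {0,1,2} | out {0,1,2} | prev {2} | push {}
  [4] u=3 | in {0,1,2} | out {0,1} | prev {} | push {0}
  [5] u=4 | in {} | out {1} | prev {} | push {}
  [6] u=5 | in {0,1,2} | out {0,1,2} | prev {} | push {1}
  [7] u=6 | in {0,1,2} | out {0,1,2} | prev {} | push {}
  [8] u=7 | in {1} | out {1} | prev {} | push {3,4,5}
  [9] u=0 | in {0,1} | out {0,1,2} | ==
  [10] u=1 | in {0,1,2} | out {0,1,2} | ==
  [11] u=3 | in {0,1,2} | out {0,1} | ==
  [12] u=4 | in {1} | out {1} | ==
  [13] u=5 | in {0,1,2} | out {0,1,2} | ==

Converged values:
  [0] {0,1,2}
  [1] {0,1,2}
  [2] {0,1,2}
  [3] {0,1}
  [4] {1}
  [5] {0,1,2}
  [6] {0,1,2}
  [7] {1}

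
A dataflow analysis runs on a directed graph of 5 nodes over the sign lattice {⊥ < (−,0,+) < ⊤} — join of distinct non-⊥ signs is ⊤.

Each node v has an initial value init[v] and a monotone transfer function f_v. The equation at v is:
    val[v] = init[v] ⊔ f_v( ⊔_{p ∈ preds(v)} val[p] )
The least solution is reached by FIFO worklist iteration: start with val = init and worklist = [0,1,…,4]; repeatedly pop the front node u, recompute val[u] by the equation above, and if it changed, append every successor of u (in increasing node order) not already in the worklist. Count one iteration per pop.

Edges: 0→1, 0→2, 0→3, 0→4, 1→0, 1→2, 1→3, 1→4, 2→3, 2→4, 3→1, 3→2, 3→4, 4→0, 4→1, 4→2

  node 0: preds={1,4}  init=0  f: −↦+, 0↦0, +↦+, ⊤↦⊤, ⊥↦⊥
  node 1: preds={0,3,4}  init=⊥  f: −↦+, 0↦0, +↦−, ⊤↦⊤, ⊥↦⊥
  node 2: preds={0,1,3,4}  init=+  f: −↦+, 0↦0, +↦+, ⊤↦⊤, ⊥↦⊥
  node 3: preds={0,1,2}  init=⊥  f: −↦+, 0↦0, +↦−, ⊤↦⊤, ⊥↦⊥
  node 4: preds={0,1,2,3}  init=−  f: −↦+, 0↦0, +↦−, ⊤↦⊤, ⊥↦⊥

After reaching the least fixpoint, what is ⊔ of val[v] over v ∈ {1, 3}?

⊤

Trace (8 dequeues):
  [1] u=0 | in − | out ⊤ | prev 0 | push {}
  [2] u=1 | in ⊤ | out ⊤ | prev ⊥ | push {0}
  [3] u=2 | in ⊤ | out ⊤ | prev + | push {}
  [4] u=3 | in ⊤ | out ⊤ | prev ⊥ | push {1,2}
  [5] u=4 | in ⊤ | out ⊤ | prev − | push {}
  [6] u=0 | in ⊤ | out ⊤ | ==
  [7] u=1 | in ⊤ | out ⊤ | ==
  [8] u=2 | in ⊤ | out ⊤ | ==

Converged values:
  [0] ⊤
  [1] ⊤
  [2] ⊤
  [3] ⊤
  [4] ⊤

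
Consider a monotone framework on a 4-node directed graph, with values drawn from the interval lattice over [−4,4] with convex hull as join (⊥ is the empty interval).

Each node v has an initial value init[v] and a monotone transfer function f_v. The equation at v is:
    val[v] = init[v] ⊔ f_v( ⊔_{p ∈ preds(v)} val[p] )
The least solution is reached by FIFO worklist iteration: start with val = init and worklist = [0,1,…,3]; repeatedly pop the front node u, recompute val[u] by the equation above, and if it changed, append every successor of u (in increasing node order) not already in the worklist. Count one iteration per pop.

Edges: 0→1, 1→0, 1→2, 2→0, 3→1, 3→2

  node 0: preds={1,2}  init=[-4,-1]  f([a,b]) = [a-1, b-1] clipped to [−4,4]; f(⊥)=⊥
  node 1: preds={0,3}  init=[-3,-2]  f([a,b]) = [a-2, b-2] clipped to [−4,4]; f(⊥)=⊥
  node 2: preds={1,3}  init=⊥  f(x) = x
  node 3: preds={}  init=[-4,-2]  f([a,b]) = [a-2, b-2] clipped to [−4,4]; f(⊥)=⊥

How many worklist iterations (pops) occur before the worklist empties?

5

Iteration log — 5 steps:
  step 1. node 0  ⊔preds=[-3,-2]  new=[-4,-1]  stable
  step 2. node 1  ⊔preds=[-4,-1]  new=[-4,-2]  old=[-3,-2]  +wl: 0
  step 3. node 2  ⊔preds=[-4,-2]  new=[-4,-2]  old=⊥  +wl: 
  step 4. node 3  ⊔preds=⊥  new=[-4,-2]  stable
  step 5. node 0  ⊔preds=[-4,-2]  new=[-4,-1]  stable

Least fixpoint reached:
  node 0: [-4,-1]
  node 1: [-4,-2]
  node 2: [-4,-2]
  node 3: [-4,-2]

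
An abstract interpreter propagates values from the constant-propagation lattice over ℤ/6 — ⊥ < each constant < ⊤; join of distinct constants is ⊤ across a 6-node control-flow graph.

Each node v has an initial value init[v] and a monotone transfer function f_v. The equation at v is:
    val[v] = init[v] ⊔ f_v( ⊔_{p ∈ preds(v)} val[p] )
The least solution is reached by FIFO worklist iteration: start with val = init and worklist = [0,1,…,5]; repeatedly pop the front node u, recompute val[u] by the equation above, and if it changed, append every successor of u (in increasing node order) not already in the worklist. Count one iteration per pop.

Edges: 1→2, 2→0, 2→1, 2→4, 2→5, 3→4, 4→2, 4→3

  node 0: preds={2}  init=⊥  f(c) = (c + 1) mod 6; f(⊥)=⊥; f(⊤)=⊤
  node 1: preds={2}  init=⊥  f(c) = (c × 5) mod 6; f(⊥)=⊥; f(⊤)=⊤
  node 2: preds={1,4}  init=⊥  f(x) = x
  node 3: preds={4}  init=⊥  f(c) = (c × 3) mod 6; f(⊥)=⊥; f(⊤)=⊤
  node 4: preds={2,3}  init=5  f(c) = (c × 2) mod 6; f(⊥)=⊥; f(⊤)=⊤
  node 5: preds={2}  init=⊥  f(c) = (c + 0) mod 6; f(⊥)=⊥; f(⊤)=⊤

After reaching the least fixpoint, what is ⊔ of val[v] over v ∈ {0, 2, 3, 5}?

⊤

Trace (15 dequeues):
  [1] u=0 | in ⊥ | out ⊥ | ==
  [2] u=1 | in ⊥ | out ⊥ | ==
  [3] u=2 | in 5 | out 5 | prev ⊥ | push {0,1}
  [4] u=3 | in 5 | out 3 | prev ⊥ | push {}
  [5] u=4 | in ⊤ | out ⊤ | prev 5 | push {2,3}
  [6] u=5 | in 5 | out 5 | prev ⊥ | push {}
  [7] u=0 | in 5 | out 0 | prev ⊥ | push {}
  [8] u=1 | in 5 | out 1 | prev ⊥ | push {}
  [9] u=2 | in ⊤ | out ⊤ | prev 5 | push {0,1,4,5}
  [10] u=3 | in ⊤ | out ⊤ | prev 3 | push {}
  [11] u=0 | in ⊤ | out ⊤ | prev 0 | push {}
  [12] u=1 | in ⊤ | out ⊤ | prev 1 | push {2}
  [13] u=4 | in ⊤ | out ⊤ | ==
  [14] u=5 | in ⊤ | out ⊤ | prev 5 | push {}
  [15] u=2 | in ⊤ | out ⊤ | ==

Converged values:
  [0] ⊤
  [1] ⊤
  [2] ⊤
  [3] ⊤
  [4] ⊤
  [5] ⊤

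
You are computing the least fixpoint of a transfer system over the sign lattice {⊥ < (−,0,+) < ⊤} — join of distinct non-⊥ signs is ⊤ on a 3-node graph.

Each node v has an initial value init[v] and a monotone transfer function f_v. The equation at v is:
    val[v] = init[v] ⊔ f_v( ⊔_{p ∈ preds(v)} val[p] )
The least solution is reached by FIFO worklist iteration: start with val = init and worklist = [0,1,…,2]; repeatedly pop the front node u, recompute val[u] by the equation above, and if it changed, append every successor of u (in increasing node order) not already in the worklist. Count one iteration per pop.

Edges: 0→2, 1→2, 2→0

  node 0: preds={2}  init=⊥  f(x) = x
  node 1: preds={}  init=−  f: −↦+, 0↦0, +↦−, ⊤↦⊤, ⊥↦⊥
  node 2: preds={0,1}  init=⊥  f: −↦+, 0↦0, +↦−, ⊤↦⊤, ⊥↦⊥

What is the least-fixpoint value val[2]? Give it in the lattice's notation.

Trace (7 dequeues):
  [1] u=0 | in ⊥ | out ⊥ | ==
  [2] u=1 | in ⊥ | out − | ==
  [3] u=2 | in − | out + | prev ⊥ | push {0}
  [4] u=0 | in + | out + | prev ⊥ | push {2}
  [5] u=2 | in ⊤ | out ⊤ | prev + | push {0}
  [6] u=0 | in ⊤ | out ⊤ | prev + | push {2}
  [7] u=2 | in ⊤ | out ⊤ | ==

Converged values:
  [0] ⊤
  [1] −
  [2] ⊤

⊤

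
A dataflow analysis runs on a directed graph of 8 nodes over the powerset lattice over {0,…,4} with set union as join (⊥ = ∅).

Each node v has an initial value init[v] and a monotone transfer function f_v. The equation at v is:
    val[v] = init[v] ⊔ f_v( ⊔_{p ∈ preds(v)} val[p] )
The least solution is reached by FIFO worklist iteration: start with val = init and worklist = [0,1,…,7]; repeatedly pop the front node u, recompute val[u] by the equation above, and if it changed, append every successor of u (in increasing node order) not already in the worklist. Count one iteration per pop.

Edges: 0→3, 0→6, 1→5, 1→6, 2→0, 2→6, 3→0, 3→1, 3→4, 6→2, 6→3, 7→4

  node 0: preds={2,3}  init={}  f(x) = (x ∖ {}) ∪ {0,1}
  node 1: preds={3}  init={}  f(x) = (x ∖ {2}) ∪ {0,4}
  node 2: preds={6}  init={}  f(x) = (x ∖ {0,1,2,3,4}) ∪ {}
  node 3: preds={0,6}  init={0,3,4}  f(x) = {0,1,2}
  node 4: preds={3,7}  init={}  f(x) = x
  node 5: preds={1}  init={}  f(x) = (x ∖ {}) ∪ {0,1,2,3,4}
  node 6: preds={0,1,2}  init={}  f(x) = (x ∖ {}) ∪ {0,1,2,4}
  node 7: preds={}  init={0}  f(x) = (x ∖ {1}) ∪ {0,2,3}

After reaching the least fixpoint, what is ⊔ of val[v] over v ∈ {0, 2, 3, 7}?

Worklist (15 pops):
  #1 pop 0: in={0,3,4} → {0,1,3,4} (was {}); enqueue []
  #2 pop 1: in={0,3,4} → {0,3,4} (was {}); enqueue []
  #3 pop 2: in={} → {} (no change)
  #4 pop 3: in={0,1,3,4} → {0,1,2,3,4} (was {0,3,4}); enqueue [0,1]
  #5 pop 4: in={0,1,2,3,4} → {0,1,2,3,4} (was {}); enqueue []
  #6 pop 5: in={0,3,4} → {0,1,2,3,4} (was {}); enqueue []
  #7 pop 6: in={0,1,3,4} → {0,1,2,3,4} (was {}); enqueue [2,3]
  #8 pop 7: in={} → {0,2,3} (was {0}); enqueue [4]
  #9 pop 0: in={0,1,2,3,4} → {0,1,2,3,4} (was {0,1,3,4}); enqueue [6]
  #10 pop 1: in={0,1,2,3,4} → {0,1,3,4} (was {0,3,4}); enqueue [5]
  #11 pop 2: in={0,1,2,3,4} → {} (no change)
  #12 pop 3: in={0,1,2,3,4} → {0,1,2,3,4} (no change)
  #13 pop 4: in={0,1,2,3,4} → {0,1,2,3,4} (no change)
  #14 pop 6: in={0,1,2,3,4} → {0,1,2,3,4} (no change)
  #15 pop 5: in={0,1,3,4} → {0,1,2,3,4} (no change)

Fixpoint:
  val[0] = {0,1,2,3,4}
  val[1] = {0,1,3,4}
  val[2] = {}
  val[3] = {0,1,2,3,4}
  val[4] = {0,1,2,3,4}
  val[5] = {0,1,2,3,4}
  val[6] = {0,1,2,3,4}
  val[7] = {0,2,3}

{0,1,2,3,4}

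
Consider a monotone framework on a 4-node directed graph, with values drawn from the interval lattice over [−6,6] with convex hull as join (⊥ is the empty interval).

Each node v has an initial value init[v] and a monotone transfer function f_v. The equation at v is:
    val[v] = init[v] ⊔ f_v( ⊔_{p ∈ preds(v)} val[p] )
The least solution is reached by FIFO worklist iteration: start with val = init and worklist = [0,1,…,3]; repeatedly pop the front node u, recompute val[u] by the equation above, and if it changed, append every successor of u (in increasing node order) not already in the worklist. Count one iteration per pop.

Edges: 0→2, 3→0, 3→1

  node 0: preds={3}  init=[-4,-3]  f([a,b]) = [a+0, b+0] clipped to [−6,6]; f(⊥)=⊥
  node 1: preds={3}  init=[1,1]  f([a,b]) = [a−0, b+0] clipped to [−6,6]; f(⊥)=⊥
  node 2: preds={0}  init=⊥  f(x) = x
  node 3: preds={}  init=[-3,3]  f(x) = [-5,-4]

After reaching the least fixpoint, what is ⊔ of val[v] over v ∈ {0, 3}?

Worklist (7 pops):
  #1 pop 0: in=[-3,3] → [-4,3] (was [-4,-3]); enqueue []
  #2 pop 1: in=[-3,3] → [-3,3] (was [1,1]); enqueue []
  #3 pop 2: in=[-4,3] → [-4,3] (was ⊥); enqueue []
  #4 pop 3: in=⊥ → [-5,3] (was [-3,3]); enqueue [0,1]
  #5 pop 0: in=[-5,3] → [-5,3] (was [-4,3]); enqueue [2]
  #6 pop 1: in=[-5,3] → [-5,3] (was [-3,3]); enqueue []
  #7 pop 2: in=[-5,3] → [-5,3] (was [-4,3]); enqueue []

Fixpoint:
  val[0] = [-5,3]
  val[1] = [-5,3]
  val[2] = [-5,3]
  val[3] = [-5,3]

[-5,3]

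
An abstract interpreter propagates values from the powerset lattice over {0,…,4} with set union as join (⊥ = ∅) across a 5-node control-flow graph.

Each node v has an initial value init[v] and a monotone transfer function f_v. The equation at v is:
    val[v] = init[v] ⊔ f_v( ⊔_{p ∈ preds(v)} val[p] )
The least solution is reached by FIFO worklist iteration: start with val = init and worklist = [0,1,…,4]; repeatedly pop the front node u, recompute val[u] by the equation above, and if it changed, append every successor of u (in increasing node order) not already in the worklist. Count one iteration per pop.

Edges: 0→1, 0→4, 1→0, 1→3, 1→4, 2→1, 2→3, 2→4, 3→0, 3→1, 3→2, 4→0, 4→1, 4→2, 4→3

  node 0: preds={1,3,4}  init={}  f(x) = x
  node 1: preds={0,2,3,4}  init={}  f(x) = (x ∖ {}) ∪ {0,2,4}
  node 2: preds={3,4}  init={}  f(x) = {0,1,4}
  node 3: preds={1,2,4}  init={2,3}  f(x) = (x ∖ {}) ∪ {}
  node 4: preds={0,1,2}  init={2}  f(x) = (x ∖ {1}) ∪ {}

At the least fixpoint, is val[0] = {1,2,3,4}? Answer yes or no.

no

Worklist (11 pops):
  #1 pop 0: in={2,3} → {2,3} (was {}); enqueue []
  #2 pop 1: in={2,3} → {0,2,3,4} (was {}); enqueue [0]
  #3 pop 2: in={2,3} → {0,1,4} (was {}); enqueue [1]
  #4 pop 3: in={0,1,2,3,4} → {0,1,2,3,4} (was {2,3}); enqueue [2]
  #5 pop 4: in={0,1,2,3,4} → {0,2,3,4} (was {2}); enqueue [3]
  #6 pop 0: in={0,1,2,3,4} → {0,1,2,3,4} (was {2,3}); enqueue [4]
  #7 pop 1: in={0,1,2,3,4} → {0,1,2,3,4} (was {0,2,3,4}); enqueue [0]
  #8 pop 2: in={0,1,2,3,4} → {0,1,4} (no change)
  #9 pop 3: in={0,1,2,3,4} → {0,1,2,3,4} (no change)
  #10 pop 4: in={0,1,2,3,4} → {0,2,3,4} (no change)
  #11 pop 0: in={0,1,2,3,4} → {0,1,2,3,4} (no change)

Fixpoint:
  val[0] = {0,1,2,3,4}
  val[1] = {0,1,2,3,4}
  val[2] = {0,1,4}
  val[3] = {0,1,2,3,4}
  val[4] = {0,2,3,4}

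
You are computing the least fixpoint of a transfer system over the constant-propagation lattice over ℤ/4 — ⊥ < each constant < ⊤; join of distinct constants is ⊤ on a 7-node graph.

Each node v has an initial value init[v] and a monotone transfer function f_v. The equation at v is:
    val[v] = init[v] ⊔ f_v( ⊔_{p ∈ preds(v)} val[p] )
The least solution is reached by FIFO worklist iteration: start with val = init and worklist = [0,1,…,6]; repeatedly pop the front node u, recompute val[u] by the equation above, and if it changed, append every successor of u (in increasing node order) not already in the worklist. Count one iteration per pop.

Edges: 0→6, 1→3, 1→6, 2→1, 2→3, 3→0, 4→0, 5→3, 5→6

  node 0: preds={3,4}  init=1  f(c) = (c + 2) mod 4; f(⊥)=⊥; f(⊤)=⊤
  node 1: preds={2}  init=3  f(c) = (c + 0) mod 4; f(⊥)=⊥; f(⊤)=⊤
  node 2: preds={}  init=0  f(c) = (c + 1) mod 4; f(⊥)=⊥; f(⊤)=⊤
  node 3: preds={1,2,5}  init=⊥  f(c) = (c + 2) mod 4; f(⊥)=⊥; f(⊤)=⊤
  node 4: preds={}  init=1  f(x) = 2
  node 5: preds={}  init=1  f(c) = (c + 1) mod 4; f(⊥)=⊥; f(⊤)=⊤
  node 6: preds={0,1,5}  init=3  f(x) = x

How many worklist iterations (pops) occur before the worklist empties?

8

Trace (8 dequeues):
  [1] u=0 | in 1 | out ⊤ | prev 1 | push {}
  [2] u=1 | in 0 | out ⊤ | prev 3 | push {}
  [3] u=2 | in ⊥ | out 0 | ==
  [4] u=3 | in ⊤ | out ⊤ | prev ⊥ | push {0}
  [5] u=4 | in ⊥ | out ⊤ | prev 1 | push {}
  [6] u=5 | in ⊥ | out 1 | ==
  [7] u=6 | in ⊤ | out ⊤ | prev 3 | push {}
  [8] u=0 | in ⊤ | out ⊤ | ==

Converged values:
  [0] ⊤
  [1] ⊤
  [2] 0
  [3] ⊤
  [4] ⊤
  [5] 1
  [6] ⊤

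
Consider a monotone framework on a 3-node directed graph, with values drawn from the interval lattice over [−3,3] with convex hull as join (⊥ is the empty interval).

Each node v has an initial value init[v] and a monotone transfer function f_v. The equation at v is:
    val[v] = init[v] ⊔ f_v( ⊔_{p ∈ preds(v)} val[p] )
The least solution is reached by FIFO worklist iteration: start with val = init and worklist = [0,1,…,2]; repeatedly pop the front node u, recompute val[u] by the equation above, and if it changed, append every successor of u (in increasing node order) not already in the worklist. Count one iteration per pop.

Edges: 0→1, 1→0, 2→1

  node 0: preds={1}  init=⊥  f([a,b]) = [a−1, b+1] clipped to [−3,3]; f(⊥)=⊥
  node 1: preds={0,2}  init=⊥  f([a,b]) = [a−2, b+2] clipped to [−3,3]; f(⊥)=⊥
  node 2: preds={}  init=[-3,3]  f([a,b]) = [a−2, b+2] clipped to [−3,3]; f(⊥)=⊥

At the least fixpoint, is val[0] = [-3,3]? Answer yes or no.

Worklist (5 pops):
  #1 pop 0: in=⊥ → ⊥ (no change)
  #2 pop 1: in=[-3,3] → [-3,3] (was ⊥); enqueue [0]
  #3 pop 2: in=⊥ → [-3,3] (no change)
  #4 pop 0: in=[-3,3] → [-3,3] (was ⊥); enqueue [1]
  #5 pop 1: in=[-3,3] → [-3,3] (no change)

Fixpoint:
  val[0] = [-3,3]
  val[1] = [-3,3]
  val[2] = [-3,3]

yes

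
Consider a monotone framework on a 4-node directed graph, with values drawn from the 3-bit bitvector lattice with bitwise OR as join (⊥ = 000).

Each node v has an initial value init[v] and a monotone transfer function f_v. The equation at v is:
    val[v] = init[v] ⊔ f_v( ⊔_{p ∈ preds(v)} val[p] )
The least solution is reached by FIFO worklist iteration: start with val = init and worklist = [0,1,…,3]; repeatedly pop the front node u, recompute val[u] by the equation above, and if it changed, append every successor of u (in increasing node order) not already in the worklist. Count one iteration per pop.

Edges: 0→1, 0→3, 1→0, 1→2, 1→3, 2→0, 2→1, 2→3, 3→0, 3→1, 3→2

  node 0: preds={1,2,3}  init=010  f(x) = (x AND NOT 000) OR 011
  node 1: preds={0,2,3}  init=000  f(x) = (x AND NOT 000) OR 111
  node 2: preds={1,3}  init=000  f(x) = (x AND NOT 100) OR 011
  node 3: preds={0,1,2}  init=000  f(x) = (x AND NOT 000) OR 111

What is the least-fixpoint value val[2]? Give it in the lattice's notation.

Iteration log — 8 steps:
  step 1. node 0  ⊔preds=000  new=011  old=010  +wl: 
  step 2. node 1  ⊔preds=011  new=111  old=000  +wl: 0
  step 3. node 2  ⊔preds=111  new=011  old=000  +wl: 1
  step 4. node 3  ⊔preds=111  new=111  old=000  +wl: 2
  step 5. node 0  ⊔preds=111  new=111  old=011  +wl: 3
  step 6. node 1  ⊔preds=111  new=111  stable
  step 7. node 2  ⊔preds=111  new=011  stable
  step 8. node 3  ⊔preds=111  new=111  stable

Least fixpoint reached:
  node 0: 111
  node 1: 111
  node 2: 011
  node 3: 111

011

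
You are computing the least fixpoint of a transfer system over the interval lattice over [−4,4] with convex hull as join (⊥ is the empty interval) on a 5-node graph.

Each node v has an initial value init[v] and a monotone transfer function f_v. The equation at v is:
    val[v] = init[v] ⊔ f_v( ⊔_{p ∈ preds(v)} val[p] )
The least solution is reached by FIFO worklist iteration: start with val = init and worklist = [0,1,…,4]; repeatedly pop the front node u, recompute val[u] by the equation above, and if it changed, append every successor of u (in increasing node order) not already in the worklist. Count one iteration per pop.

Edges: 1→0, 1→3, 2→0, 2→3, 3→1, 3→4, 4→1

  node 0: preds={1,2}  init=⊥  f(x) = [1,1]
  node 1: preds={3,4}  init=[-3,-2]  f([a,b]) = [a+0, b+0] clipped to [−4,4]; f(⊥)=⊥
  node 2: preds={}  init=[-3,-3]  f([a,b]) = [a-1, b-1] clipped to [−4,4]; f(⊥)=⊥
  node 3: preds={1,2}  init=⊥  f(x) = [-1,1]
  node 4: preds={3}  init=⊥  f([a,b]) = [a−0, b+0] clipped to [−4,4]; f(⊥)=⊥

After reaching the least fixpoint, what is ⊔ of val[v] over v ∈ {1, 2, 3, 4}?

[-3,1]

Trace (8 dequeues):
  [1] u=0 | in [-3,-2] | out [1,1] | prev ⊥ | push {}
  [2] u=1 | in ⊥ | out [-3,-2] | ==
  [3] u=2 | in ⊥ | out [-3,-3] | ==
  [4] u=3 | in [-3,-2] | out [-1,1] | prev ⊥ | push {1}
  [5] u=4 | in [-1,1] | out [-1,1] | prev ⊥ | push {}
  [6] u=1 | in [-1,1] | out [-3,1] | prev [-3,-2] | push {0,3}
  [7] u=0 | in [-3,1] | out [1,1] | ==
  [8] u=3 | in [-3,1] | out [-1,1] | ==

Converged values:
  [0] [1,1]
  [1] [-3,1]
  [2] [-3,-3]
  [3] [-1,1]
  [4] [-1,1]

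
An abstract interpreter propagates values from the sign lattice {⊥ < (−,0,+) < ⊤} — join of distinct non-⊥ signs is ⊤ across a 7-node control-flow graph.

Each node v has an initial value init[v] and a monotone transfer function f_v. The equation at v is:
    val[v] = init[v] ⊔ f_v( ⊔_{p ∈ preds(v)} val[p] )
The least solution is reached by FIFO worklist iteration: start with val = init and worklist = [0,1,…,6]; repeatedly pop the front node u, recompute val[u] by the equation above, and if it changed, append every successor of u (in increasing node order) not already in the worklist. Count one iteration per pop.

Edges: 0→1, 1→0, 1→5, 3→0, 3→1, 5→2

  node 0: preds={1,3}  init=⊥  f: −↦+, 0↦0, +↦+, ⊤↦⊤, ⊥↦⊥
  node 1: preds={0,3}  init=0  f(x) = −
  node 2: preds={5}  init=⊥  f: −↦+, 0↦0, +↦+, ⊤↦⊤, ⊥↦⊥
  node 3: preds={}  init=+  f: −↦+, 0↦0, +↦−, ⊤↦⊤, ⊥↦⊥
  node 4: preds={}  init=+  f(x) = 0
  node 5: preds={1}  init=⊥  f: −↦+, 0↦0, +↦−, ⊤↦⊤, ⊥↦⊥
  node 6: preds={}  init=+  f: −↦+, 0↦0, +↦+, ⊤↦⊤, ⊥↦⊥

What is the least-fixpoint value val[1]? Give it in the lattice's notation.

Trace (9 dequeues):
  [1] u=0 | in ⊤ | out ⊤ | prev ⊥ | push {}
  [2] u=1 | in ⊤ | out ⊤ | prev 0 | push {0}
  [3] u=2 | in ⊥ | out ⊥ | ==
  [4] u=3 | in ⊥ | out + | ==
  [5] u=4 | in ⊥ | out ⊤ | prev + | push {}
  [6] u=5 | in ⊤ | out ⊤ | prev ⊥ | push {2}
  [7] u=6 | in ⊥ | out + | ==
  [8] u=0 | in ⊤ | out ⊤ | ==
  [9] u=2 | in ⊤ | out ⊤ | prev ⊥ | push {}

Converged values:
  [0] ⊤
  [1] ⊤
  [2] ⊤
  [3] +
  [4] ⊤
  [5] ⊤
  [6] +

⊤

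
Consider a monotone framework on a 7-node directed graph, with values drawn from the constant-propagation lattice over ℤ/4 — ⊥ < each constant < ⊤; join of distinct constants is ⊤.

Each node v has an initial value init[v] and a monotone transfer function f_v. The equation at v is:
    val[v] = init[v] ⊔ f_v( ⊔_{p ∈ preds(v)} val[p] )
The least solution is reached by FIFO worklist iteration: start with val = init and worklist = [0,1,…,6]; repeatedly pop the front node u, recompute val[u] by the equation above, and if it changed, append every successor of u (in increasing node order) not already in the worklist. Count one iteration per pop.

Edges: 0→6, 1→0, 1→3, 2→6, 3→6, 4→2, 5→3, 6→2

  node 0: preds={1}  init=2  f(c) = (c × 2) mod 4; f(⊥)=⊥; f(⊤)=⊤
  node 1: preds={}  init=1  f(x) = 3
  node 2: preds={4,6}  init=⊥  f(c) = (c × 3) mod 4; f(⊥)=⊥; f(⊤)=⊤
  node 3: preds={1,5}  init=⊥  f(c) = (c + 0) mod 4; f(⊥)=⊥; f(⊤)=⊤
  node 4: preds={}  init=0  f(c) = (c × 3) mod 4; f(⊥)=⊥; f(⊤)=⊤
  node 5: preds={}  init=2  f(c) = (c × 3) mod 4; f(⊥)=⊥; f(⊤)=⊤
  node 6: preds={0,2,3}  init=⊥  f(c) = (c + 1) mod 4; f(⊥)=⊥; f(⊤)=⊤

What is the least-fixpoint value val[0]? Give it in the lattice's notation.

Iteration log — 10 steps:
  step 1. node 0  ⊔preds=1  new=2  stable
  step 2. node 1  ⊔preds=⊥  new=⊤  old=1  +wl: 0
  step 3. node 2  ⊔preds=0  new=0  old=⊥  +wl: 
  step 4. node 3  ⊔preds=⊤  new=⊤  old=⊥  +wl: 
  step 5. node 4  ⊔preds=⊥  new=0  stable
  step 6. node 5  ⊔preds=⊥  new=2  stable
  step 7. node 6  ⊔preds=⊤  new=⊤  old=⊥  +wl: 2
  step 8. node 0  ⊔preds=⊤  new=⊤  old=2  +wl: 6
  step 9. node 2  ⊔preds=⊤  new=⊤  old=0  +wl: 
  step 10. node 6  ⊔preds=⊤  new=⊤  stable

Least fixpoint reached:
  node 0: ⊤
  node 1: ⊤
  node 2: ⊤
  node 3: ⊤
  node 4: 0
  node 5: 2
  node 6: ⊤

⊤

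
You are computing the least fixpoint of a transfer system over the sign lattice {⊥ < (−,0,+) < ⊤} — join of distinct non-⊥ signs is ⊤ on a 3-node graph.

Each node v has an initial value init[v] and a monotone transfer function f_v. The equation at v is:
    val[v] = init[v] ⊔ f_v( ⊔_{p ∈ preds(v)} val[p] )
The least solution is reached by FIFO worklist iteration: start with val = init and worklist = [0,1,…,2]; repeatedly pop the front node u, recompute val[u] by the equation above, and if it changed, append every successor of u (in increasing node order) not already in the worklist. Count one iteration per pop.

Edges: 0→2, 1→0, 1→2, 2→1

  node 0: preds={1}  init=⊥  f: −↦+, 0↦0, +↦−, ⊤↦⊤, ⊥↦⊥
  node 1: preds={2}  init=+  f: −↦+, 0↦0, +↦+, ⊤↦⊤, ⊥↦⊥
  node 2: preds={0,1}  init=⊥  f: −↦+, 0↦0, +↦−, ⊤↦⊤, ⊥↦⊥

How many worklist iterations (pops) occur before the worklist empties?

6

Iteration log — 6 steps:
  step 1. node 0  ⊔preds=+  new=−  old=⊥  +wl: 
  step 2. node 1  ⊔preds=⊥  new=+  stable
  step 3. node 2  ⊔preds=⊤  new=⊤  old=⊥  +wl: 1
  step 4. node 1  ⊔preds=⊤  new=⊤  old=+  +wl: 0,2
  step 5. node 0  ⊔preds=⊤  new=⊤  old=−  +wl: 
  step 6. node 2  ⊔preds=⊤  new=⊤  stable

Least fixpoint reached:
  node 0: ⊤
  node 1: ⊤
  node 2: ⊤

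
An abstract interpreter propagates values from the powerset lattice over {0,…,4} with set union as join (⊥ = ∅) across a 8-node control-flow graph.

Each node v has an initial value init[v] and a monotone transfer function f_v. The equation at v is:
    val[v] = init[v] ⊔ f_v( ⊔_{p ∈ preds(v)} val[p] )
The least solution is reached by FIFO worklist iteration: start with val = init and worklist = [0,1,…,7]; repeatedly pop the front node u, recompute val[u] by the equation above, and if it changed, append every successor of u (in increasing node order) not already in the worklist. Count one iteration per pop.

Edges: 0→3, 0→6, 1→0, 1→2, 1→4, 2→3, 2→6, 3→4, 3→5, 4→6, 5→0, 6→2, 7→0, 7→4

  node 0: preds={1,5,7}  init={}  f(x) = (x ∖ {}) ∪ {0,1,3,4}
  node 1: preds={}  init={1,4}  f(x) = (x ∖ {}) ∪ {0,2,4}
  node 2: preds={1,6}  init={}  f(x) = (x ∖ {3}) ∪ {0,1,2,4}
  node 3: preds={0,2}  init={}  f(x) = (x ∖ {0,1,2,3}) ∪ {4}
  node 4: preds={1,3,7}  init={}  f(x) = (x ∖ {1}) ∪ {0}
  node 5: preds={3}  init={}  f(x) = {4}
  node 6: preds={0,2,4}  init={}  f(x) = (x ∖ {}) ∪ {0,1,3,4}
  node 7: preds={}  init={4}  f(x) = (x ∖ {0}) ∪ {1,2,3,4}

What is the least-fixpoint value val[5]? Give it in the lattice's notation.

Worklist (13 pops):
  #1 pop 0: in={1,4} → {0,1,3,4} (was {}); enqueue []
  #2 pop 1: in={} → {0,1,2,4} (was {1,4}); enqueue [0]
  #3 pop 2: in={0,1,2,4} → {0,1,2,4} (was {}); enqueue []
  #4 pop 3: in={0,1,2,3,4} → {4} (was {}); enqueue []
  #5 pop 4: in={0,1,2,4} → {0,2,4} (was {}); enqueue []
  #6 pop 5: in={4} → {4} (was {}); enqueue []
  #7 pop 6: in={0,1,2,3,4} → {0,1,2,3,4} (was {}); enqueue [2]
  #8 pop 7: in={} → {1,2,3,4} (was {4}); enqueue [4]
  #9 pop 0: in={0,1,2,3,4} → {0,1,2,3,4} (was {0,1,3,4}); enqueue [3,6]
  #10 pop 2: in={0,1,2,3,4} → {0,1,2,4} (no change)
  #11 pop 4: in={0,1,2,3,4} → {0,2,3,4} (was {0,2,4}); enqueue []
  #12 pop 3: in={0,1,2,3,4} → {4} (no change)
  #13 pop 6: in={0,1,2,3,4} → {0,1,2,3,4} (no change)

Fixpoint:
  val[0] = {0,1,2,3,4}
  val[1] = {0,1,2,4}
  val[2] = {0,1,2,4}
  val[3] = {4}
  val[4] = {0,2,3,4}
  val[5] = {4}
  val[6] = {0,1,2,3,4}
  val[7] = {1,2,3,4}

{4}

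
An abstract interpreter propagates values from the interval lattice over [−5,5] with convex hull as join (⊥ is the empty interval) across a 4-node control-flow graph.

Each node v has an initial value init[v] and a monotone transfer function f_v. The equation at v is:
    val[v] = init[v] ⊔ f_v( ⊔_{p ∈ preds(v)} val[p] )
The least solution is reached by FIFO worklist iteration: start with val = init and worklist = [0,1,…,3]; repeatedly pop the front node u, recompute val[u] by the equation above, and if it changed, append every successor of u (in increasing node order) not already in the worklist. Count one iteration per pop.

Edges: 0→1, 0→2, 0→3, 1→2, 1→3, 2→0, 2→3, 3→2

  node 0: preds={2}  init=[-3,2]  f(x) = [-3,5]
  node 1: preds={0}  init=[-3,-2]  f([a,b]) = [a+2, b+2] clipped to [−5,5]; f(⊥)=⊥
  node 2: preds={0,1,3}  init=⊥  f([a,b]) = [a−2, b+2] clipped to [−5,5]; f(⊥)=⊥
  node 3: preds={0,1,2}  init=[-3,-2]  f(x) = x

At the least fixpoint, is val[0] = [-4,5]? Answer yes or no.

no

Trace (6 dequeues):
  [1] u=0 | in ⊥ | out [-3,5] | prev [-3,2] | push {}
  [2] u=1 | in [-3,5] | out [-3,5] | prev [-3,-2] | push {}
  [3] u=2 | in [-3,5] | out [-5,5] | prev ⊥ | push {0}
  [4] u=3 | in [-5,5] | out [-5,5] | prev [-3,-2] | push {2}
  [5] u=0 | in [-5,5] | out [-3,5] | ==
  [6] u=2 | in [-5,5] | out [-5,5] | ==

Converged values:
  [0] [-3,5]
  [1] [-3,5]
  [2] [-5,5]
  [3] [-5,5]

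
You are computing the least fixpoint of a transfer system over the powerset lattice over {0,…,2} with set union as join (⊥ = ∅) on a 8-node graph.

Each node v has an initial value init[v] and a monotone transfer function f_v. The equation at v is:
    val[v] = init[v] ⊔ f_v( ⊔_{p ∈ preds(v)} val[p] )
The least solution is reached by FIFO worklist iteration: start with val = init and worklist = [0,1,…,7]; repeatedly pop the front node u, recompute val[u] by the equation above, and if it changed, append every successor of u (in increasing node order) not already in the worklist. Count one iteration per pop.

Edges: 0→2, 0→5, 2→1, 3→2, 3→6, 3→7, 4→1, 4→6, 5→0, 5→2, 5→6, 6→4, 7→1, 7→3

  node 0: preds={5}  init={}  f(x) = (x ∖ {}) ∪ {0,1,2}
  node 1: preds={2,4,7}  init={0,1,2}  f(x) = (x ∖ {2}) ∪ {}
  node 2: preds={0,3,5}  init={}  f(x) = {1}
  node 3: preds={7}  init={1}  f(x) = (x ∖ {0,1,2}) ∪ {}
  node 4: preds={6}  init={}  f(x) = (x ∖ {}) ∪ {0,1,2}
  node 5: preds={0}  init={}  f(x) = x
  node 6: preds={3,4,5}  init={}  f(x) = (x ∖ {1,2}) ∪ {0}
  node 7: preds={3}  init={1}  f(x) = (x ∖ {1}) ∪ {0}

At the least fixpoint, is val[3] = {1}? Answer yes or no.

yes

Trace (13 dequeues):
  [1] u=0 | in {} | out {0,1,2} | prev {} | push {}
  [2] u=1 | in {1} | out {0,1,2} | ==
  [3] u=2 | in {0,1,2} | out {1} | prev {} | push {1}
  [4] u=3 | in {1} | out {1} | ==
  [5] u=4 | in {} | out {0,1,2} | prev {} | push {}
  [6] u=5 | in {0,1,2} | out {0,1,2} | prev {} | push {0,2}
  [7] u=6 | in {0,1,2} | out {0} | prev {} | push {4}
  [8] u=7 | in {1} | out {0,1} | prev {1} | push {3}
  [9] u=1 | in {0,1,2} | out {0,1,2} | ==
  [10] u=0 | in {0,1,2} | out {0,1,2} | ==
  [11] u=2 | in {0,1,2} | out {1} | ==
  [12] u=4 | in {0} | out {0,1,2} | ==
  [13] u=3 | in {0,1} | out {1} | ==

Converged values:
  [0] {0,1,2}
  [1] {0,1,2}
  [2] {1}
  [3] {1}
  [4] {0,1,2}
  [5] {0,1,2}
  [6] {0}
  [7] {0,1}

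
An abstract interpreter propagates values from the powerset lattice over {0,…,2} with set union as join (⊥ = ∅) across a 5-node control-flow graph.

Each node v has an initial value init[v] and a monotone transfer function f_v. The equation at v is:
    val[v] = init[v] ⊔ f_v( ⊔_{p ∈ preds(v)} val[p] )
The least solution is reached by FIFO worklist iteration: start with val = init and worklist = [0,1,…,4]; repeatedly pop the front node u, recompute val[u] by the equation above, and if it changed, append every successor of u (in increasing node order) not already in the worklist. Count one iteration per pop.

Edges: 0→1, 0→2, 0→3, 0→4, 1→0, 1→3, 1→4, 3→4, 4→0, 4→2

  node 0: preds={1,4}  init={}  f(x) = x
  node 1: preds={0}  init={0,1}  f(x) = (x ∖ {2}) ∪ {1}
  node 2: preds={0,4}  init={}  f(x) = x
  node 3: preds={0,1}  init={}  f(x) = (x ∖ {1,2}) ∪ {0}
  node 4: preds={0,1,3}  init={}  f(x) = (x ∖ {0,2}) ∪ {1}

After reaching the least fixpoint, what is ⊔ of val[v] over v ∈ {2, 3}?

{0,1}

Worklist (7 pops):
  #1 pop 0: in={0,1} → {0,1} (was {}); enqueue []
  #2 pop 1: in={0,1} → {0,1} (no change)
  #3 pop 2: in={0,1} → {0,1} (was {}); enqueue []
  #4 pop 3: in={0,1} → {0} (was {}); enqueue []
  #5 pop 4: in={0,1} → {1} (was {}); enqueue [0,2]
  #6 pop 0: in={0,1} → {0,1} (no change)
  #7 pop 2: in={0,1} → {0,1} (no change)

Fixpoint:
  val[0] = {0,1}
  val[1] = {0,1}
  val[2] = {0,1}
  val[3] = {0}
  val[4] = {1}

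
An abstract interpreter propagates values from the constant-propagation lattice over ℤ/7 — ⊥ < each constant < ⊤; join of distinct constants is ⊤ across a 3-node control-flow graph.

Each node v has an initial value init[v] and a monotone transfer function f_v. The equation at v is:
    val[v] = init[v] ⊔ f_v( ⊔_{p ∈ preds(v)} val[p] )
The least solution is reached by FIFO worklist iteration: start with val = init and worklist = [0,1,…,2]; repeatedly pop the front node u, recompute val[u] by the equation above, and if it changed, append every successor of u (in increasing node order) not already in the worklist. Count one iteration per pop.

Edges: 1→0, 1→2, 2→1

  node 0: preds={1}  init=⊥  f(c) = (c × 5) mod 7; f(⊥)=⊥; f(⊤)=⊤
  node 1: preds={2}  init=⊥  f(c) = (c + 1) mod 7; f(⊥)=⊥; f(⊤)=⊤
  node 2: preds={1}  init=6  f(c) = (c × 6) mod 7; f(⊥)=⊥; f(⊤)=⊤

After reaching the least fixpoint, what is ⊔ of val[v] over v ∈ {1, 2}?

Trace (7 dequeues):
  [1] u=0 | in ⊥ | out ⊥ | ==
  [2] u=1 | in 6 | out 0 | prev ⊥ | push {0}
  [3] u=2 | in 0 | out ⊤ | prev 6 | push {1}
  [4] u=0 | in 0 | out 0 | prev ⊥ | push {}
  [5] u=1 | in ⊤ | out ⊤ | prev 0 | push {0,2}
  [6] u=0 | in ⊤ | out ⊤ | prev 0 | push {}
  [7] u=2 | in ⊤ | out ⊤ | ==

Converged values:
  [0] ⊤
  [1] ⊤
  [2] ⊤

⊤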